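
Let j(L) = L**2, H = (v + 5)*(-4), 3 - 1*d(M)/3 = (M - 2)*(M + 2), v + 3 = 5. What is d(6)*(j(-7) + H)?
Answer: -1827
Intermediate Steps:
v = 2 (v = -3 + 5 = 2)
d(M) = 9 - 3*(-2 + M)*(2 + M) (d(M) = 9 - 3*(M - 2)*(M + 2) = 9 - 3*(-2 + M)*(2 + M))
H = -28 (H = (2 + 5)*(-4) = 7*(-4) = -28)
d(6)*(j(-7) + H) = (21 - 3*6**2)*((-7)**2 - 28) = (21 - 3*36)*(49 - 28) = (21 - 108)*21 = -87*21 = -1827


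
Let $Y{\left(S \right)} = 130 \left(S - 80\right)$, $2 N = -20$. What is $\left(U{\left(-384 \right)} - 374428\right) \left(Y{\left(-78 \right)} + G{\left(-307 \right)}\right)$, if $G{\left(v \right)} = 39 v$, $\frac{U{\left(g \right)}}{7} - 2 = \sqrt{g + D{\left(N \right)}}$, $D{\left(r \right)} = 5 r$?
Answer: $12173322382 - 227591 i \sqrt{434} \approx 1.2173 \cdot 10^{10} - 4.7413 \cdot 10^{6} i$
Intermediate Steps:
$N = -10$ ($N = \frac{1}{2} \left(-20\right) = -10$)
$Y{\left(S \right)} = -10400 + 130 S$ ($Y{\left(S \right)} = 130 \left(-80 + S\right) = -10400 + 130 S$)
$U{\left(g \right)} = 14 + 7 \sqrt{-50 + g}$ ($U{\left(g \right)} = 14 + 7 \sqrt{g + 5 \left(-10\right)} = 14 + 7 \sqrt{g - 50} = 14 + 7 \sqrt{-50 + g}$)
$\left(U{\left(-384 \right)} - 374428\right) \left(Y{\left(-78 \right)} + G{\left(-307 \right)}\right) = \left(\left(14 + 7 \sqrt{-50 - 384}\right) - 374428\right) \left(\left(-10400 + 130 \left(-78\right)\right) + 39 \left(-307\right)\right) = \left(\left(14 + 7 \sqrt{-434}\right) - 374428\right) \left(\left(-10400 - 10140\right) - 11973\right) = \left(\left(14 + 7 i \sqrt{434}\right) - 374428\right) \left(-20540 - 11973\right) = \left(\left(14 + 7 i \sqrt{434}\right) - 374428\right) \left(-32513\right) = \left(-374414 + 7 i \sqrt{434}\right) \left(-32513\right) = 12173322382 - 227591 i \sqrt{434}$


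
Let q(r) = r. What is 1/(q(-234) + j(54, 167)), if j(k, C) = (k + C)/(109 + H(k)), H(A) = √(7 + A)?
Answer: -210907/48922393 + 17*√61/48922393 ≈ -0.0043083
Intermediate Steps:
j(k, C) = (C + k)/(109 + √(7 + k)) (j(k, C) = (k + C)/(109 + √(7 + k)) = (C + k)/(109 + √(7 + k)))
1/(q(-234) + j(54, 167)) = 1/(-234 + (167 + 54)/(109 + √(7 + 54))) = 1/(-234 + 221/(109 + √61))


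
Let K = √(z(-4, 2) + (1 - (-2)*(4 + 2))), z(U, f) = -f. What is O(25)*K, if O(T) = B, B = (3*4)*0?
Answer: 0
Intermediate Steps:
K = √11 (K = √(-1*2 + (1 - (-2)*(4 + 2))) = √(-2 + (1 - (-2)*6)) = √(-2 + (1 - 1*(-12))) = √(-2 + (1 + 12)) = √(-2 + 13) = √11 ≈ 3.3166)
B = 0 (B = 12*0 = 0)
O(T) = 0
O(25)*K = 0*√11 = 0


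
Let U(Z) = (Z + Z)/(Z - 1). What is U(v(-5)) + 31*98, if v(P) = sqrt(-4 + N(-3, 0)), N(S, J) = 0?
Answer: 15198/5 - 4*I/5 ≈ 3039.6 - 0.8*I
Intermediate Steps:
v(P) = 2*I (v(P) = sqrt(-4 + 0) = sqrt(-4) = 2*I)
U(Z) = 2*Z/(-1 + Z) (U(Z) = (2*Z)/(-1 + Z) = 2*Z/(-1 + Z))
U(v(-5)) + 31*98 = 2*(2*I)/(-1 + 2*I) + 31*98 = 2*(2*I)*((-1 - 2*I)/5) + 3038 = 4*I*(-1 - 2*I)/5 + 3038 = 3038 + 4*I*(-1 - 2*I)/5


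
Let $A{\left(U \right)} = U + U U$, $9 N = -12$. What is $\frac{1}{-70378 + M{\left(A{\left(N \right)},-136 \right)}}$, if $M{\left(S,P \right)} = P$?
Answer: $- \frac{1}{70514} \approx -1.4182 \cdot 10^{-5}$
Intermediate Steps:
$N = - \frac{4}{3}$ ($N = \frac{1}{9} \left(-12\right) = - \frac{4}{3} \approx -1.3333$)
$A{\left(U \right)} = U + U^{2}$
$\frac{1}{-70378 + M{\left(A{\left(N \right)},-136 \right)}} = \frac{1}{-70378 - 136} = \frac{1}{-70514} = - \frac{1}{70514}$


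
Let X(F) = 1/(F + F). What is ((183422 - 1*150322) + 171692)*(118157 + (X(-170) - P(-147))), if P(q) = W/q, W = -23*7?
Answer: 2056777592882/85 ≈ 2.4197e+10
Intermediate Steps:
W = -161
P(q) = -161/q
X(F) = 1/(2*F)
((183422 - 1*150322) + 171692)*(118157 + (X(-170) - P(-147))) = ((183422 - 1*150322) + 171692)*(118157 + ((½)/(-170) - (-161)/(-147))) = ((183422 - 150322) + 171692)*(118157 + ((½)*(-1/170) - (-161)*(-1)/147)) = (33100 + 171692)*(118157 + (-1/340 - 1*23/21)) = 204792*(118157 + (-1/340 - 23/21)) = 204792*(118157 - 7841/7140) = 204792*(843633139/7140) = 2056777592882/85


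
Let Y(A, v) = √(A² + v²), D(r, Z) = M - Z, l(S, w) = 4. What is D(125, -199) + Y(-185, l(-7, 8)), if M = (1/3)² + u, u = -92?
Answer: 964/9 + √34241 ≈ 292.15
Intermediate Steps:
M = -827/9 (M = (1/3)² - 92 = (⅓)² - 92 = ⅑ - 92 = -827/9 ≈ -91.889)
D(r, Z) = -827/9 - Z
D(125, -199) + Y(-185, l(-7, 8)) = (-827/9 - 1*(-199)) + √((-185)² + 4²) = (-827/9 + 199) + √(34225 + 16) = 964/9 + √34241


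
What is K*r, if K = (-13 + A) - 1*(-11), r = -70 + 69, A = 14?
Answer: -12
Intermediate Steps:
r = -1
K = 12 (K = (-13 + 14) - 1*(-11) = 1 + 11 = 12)
K*r = 12*(-1) = -12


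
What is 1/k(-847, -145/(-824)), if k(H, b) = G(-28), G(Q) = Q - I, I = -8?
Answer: -1/20 ≈ -0.050000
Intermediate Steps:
G(Q) = 8 + Q (G(Q) = Q - 1*(-8) = Q + 8 = 8 + Q)
k(H, b) = -20 (k(H, b) = 8 - 28 = -20)
1/k(-847, -145/(-824)) = 1/(-20) = -1/20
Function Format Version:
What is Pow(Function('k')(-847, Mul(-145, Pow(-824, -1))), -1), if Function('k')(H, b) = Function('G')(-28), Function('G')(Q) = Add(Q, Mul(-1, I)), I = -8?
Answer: Rational(-1, 20) ≈ -0.050000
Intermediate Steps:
Function('G')(Q) = Add(8, Q) (Function('G')(Q) = Add(Q, Mul(-1, -8)) = Add(Q, 8) = Add(8, Q))
Function('k')(H, b) = -20 (Function('k')(H, b) = Add(8, -28) = -20)
Pow(Function('k')(-847, Mul(-145, Pow(-824, -1))), -1) = Pow(-20, -1) = Rational(-1, 20)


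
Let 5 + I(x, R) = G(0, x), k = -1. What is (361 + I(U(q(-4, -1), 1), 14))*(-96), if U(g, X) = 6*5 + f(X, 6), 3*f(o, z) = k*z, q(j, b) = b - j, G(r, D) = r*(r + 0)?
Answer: -34176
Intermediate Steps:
G(r, D) = r² (G(r, D) = r*r = r²)
f(o, z) = -z/3 (f(o, z) = (-z)/3 = -z/3)
U(g, X) = 28 (U(g, X) = 6*5 - ⅓*6 = 30 - 2 = 28)
I(x, R) = -5 (I(x, R) = -5 + 0² = -5 + 0 = -5)
(361 + I(U(q(-4, -1), 1), 14))*(-96) = (361 - 5)*(-96) = 356*(-96) = -34176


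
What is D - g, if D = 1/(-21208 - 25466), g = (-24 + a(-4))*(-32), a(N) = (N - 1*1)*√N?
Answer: -35845633/46674 - 320*I ≈ -768.0 - 320.0*I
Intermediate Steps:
a(N) = √N*(-1 + N) (a(N) = (N - 1)*√N = (-1 + N)*√N = √N*(-1 + N))
g = 768 + 320*I (g = (-24 + √(-4)*(-1 - 4))*(-32) = (-24 + (2*I)*(-5))*(-32) = (-24 - 10*I)*(-32) = 768 + 320*I ≈ 768.0 + 320.0*I)
D = -1/46674 (D = 1/(-46674) = -1/46674 ≈ -2.1425e-5)
D - g = -1/46674 - (768 + 320*I) = -1/46674 + (-768 - 320*I) = -35845633/46674 - 320*I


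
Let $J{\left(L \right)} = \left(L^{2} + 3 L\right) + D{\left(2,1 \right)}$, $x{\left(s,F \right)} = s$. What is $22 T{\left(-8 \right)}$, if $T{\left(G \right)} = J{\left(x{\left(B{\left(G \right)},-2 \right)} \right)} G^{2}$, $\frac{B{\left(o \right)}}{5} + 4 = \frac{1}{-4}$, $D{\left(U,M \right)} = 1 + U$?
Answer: $550264$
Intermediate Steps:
$B{\left(o \right)} = - \frac{85}{4}$ ($B{\left(o \right)} = -20 + \frac{5}{-4} = -20 + 5 \left(- \frac{1}{4}\right) = -20 - \frac{5}{4} = - \frac{85}{4}$)
$J{\left(L \right)} = 3 + L^{2} + 3 L$ ($J{\left(L \right)} = \left(L^{2} + 3 L\right) + \left(1 + 2\right) = \left(L^{2} + 3 L\right) + 3 = 3 + L^{2} + 3 L$)
$T{\left(G \right)} = \frac{6253 G^{2}}{16}$ ($T{\left(G \right)} = \left(3 + \left(- \frac{85}{4}\right)^{2} + 3 \left(- \frac{85}{4}\right)\right) G^{2} = \left(3 + \frac{7225}{16} - \frac{255}{4}\right) G^{2} = \frac{6253 G^{2}}{16}$)
$22 T{\left(-8 \right)} = 22 \frac{6253 \left(-8\right)^{2}}{16} = 22 \cdot \frac{6253}{16} \cdot 64 = 22 \cdot 25012 = 550264$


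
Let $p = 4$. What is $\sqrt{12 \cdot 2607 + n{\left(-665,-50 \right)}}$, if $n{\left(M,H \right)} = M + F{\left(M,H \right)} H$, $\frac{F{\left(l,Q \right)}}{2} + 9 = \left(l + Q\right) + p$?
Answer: $\sqrt{102619} \approx 320.34$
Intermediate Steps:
$F{\left(l,Q \right)} = -10 + 2 Q + 2 l$ ($F{\left(l,Q \right)} = -18 + 2 \left(\left(l + Q\right) + 4\right) = -18 + 2 \left(\left(Q + l\right) + 4\right) = -18 + 2 \left(4 + Q + l\right) = -18 + \left(8 + 2 Q + 2 l\right) = -10 + 2 Q + 2 l$)
$n{\left(M,H \right)} = M + H \left(-10 + 2 H + 2 M\right)$ ($n{\left(M,H \right)} = M + \left(-10 + 2 H + 2 M\right) H = M + H \left(-10 + 2 H + 2 M\right)$)
$\sqrt{12 \cdot 2607 + n{\left(-665,-50 \right)}} = \sqrt{12 \cdot 2607 - \left(665 + 100 \left(-5 - 50 - 665\right)\right)} = \sqrt{31284 - \left(665 + 100 \left(-720\right)\right)} = \sqrt{31284 + \left(-665 + 72000\right)} = \sqrt{31284 + 71335} = \sqrt{102619}$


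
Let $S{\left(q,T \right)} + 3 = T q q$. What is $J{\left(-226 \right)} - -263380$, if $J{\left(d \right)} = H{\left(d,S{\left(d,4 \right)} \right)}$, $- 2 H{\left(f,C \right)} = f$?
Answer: $263493$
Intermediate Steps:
$S{\left(q,T \right)} = -3 + T q^{2}$ ($S{\left(q,T \right)} = -3 + T q q = -3 + T q^{2}$)
$H{\left(f,C \right)} = - \frac{f}{2}$
$J{\left(d \right)} = - \frac{d}{2}$
$J{\left(-226 \right)} - -263380 = \left(- \frac{1}{2}\right) \left(-226\right) - -263380 = 113 + 263380 = 263493$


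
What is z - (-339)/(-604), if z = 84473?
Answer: 51021353/604 ≈ 84473.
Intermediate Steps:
z - (-339)/(-604) = 84473 - (-339)/(-604) = 84473 - (-1)*(-339)/604 = 84473 - 1*339/604 = 84473 - 339/604 = 51021353/604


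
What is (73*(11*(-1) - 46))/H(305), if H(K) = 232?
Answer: -4161/232 ≈ -17.935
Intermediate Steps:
(73*(11*(-1) - 46))/H(305) = (73*(11*(-1) - 46))/232 = (73*(-11 - 46))*(1/232) = (73*(-57))*(1/232) = -4161*1/232 = -4161/232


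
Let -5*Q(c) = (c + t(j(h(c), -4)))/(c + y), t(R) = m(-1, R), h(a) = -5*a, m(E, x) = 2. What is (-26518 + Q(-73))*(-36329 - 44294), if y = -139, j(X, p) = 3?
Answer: 2266244081073/1060 ≈ 2.1380e+9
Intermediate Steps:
t(R) = 2
Q(c) = -(2 + c)/(5*(-139 + c)) (Q(c) = -(c + 2)/(5*(c - 139)) = -(2 + c)/(5*(-139 + c)))
(-26518 + Q(-73))*(-36329 - 44294) = (-26518 + (-2 - 1*(-73))/(5*(-139 - 73)))*(-36329 - 44294) = (-26518 + (1/5)*(-2 + 73)/(-212))*(-80623) = (-26518 + (1/5)*(-1/212)*71)*(-80623) = (-26518 - 71/1060)*(-80623) = -28109151/1060*(-80623) = 2266244081073/1060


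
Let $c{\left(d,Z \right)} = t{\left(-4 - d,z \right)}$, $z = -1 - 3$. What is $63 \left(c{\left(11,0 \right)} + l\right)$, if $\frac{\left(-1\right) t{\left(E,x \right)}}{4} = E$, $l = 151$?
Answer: $13293$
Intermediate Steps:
$z = -4$ ($z = -1 - 3 = -4$)
$t{\left(E,x \right)} = - 4 E$
$c{\left(d,Z \right)} = 16 + 4 d$ ($c{\left(d,Z \right)} = - 4 \left(-4 - d\right) = 16 + 4 d$)
$63 \left(c{\left(11,0 \right)} + l\right) = 63 \left(\left(16 + 4 \cdot 11\right) + 151\right) = 63 \left(\left(16 + 44\right) + 151\right) = 63 \left(60 + 151\right) = 63 \cdot 211 = 13293$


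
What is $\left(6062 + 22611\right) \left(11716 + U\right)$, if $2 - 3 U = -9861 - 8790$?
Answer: $\frac{1542636073}{3} \approx 5.1421 \cdot 10^{8}$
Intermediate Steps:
$U = \frac{18653}{3}$ ($U = \frac{2}{3} - \frac{-9861 - 8790}{3} = \frac{2}{3} - -6217 = \frac{2}{3} + 6217 = \frac{18653}{3} \approx 6217.7$)
$\left(6062 + 22611\right) \left(11716 + U\right) = \left(6062 + 22611\right) \left(11716 + \frac{18653}{3}\right) = 28673 \cdot \frac{53801}{3} = \frac{1542636073}{3}$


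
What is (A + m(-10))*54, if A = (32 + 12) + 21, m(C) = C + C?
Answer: 2430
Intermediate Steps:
m(C) = 2*C
A = 65 (A = 44 + 21 = 65)
(A + m(-10))*54 = (65 + 2*(-10))*54 = (65 - 20)*54 = 45*54 = 2430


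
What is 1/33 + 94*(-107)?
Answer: -331913/33 ≈ -10058.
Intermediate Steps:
1/33 + 94*(-107) = 1/33 - 10058 = -331913/33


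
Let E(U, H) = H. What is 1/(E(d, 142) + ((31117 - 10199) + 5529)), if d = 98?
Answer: 1/26589 ≈ 3.7610e-5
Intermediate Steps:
1/(E(d, 142) + ((31117 - 10199) + 5529)) = 1/(142 + ((31117 - 10199) + 5529)) = 1/(142 + (20918 + 5529)) = 1/(142 + 26447) = 1/26589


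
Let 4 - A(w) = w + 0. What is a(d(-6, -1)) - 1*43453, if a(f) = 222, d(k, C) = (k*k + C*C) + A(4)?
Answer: -43231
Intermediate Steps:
A(w) = 4 - w (A(w) = 4 - (w + 0) = 4 - w)
d(k, C) = C² + k² (d(k, C) = (k*k + C*C) + (4 - 1*4) = (k² + C²) + (4 - 4) = (C² + k²) + 0 = C² + k²)
a(d(-6, -1)) - 1*43453 = 222 - 1*43453 = 222 - 43453 = -43231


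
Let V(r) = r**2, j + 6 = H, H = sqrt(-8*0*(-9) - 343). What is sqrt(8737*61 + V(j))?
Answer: sqrt(532650 - 84*I*sqrt(7)) ≈ 729.83 - 0.152*I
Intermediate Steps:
H = 7*I*sqrt(7) (H = sqrt(0*(-9) - 343) = sqrt(0 - 343) = sqrt(-343) = 7*I*sqrt(7) ≈ 18.52*I)
j = -6 + 7*I*sqrt(7) ≈ -6.0 + 18.52*I
sqrt(8737*61 + V(j)) = sqrt(8737*61 + (-6 + 7*I*sqrt(7))**2) = sqrt(532957 + (-6 + 7*I*sqrt(7))**2)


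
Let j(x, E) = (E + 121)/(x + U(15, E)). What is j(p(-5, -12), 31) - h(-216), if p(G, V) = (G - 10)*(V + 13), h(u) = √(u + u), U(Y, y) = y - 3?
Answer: 152/13 - 12*I*√3 ≈ 11.692 - 20.785*I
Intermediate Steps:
U(Y, y) = -3 + y
h(u) = √2*√u (h(u) = √(2*u) = √2*√u)
p(G, V) = (-10 + G)*(13 + V)
j(x, E) = (121 + E)/(-3 + E + x) (j(x, E) = (E + 121)/(x + (-3 + E)) = (121 + E)/(-3 + E + x))
j(p(-5, -12), 31) - h(-216) = (121 + 31)/(-3 + 31 + (-130 - 10*(-12) + 13*(-5) - 5*(-12))) - √2*√(-216) = 152/(-3 + 31 + (-130 + 120 - 65 + 60)) - √2*6*I*√6 = 152/(-3 + 31 - 15) - 12*I*√3 = 152/13 - 12*I*√3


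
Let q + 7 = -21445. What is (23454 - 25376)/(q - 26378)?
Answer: 961/23915 ≈ 0.040184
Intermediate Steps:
q = -21452 (q = -7 - 21445 = -21452)
(23454 - 25376)/(q - 26378) = (23454 - 25376)/(-21452 - 26378) = -1922/(-47830) = -1922*(-1/47830) = 961/23915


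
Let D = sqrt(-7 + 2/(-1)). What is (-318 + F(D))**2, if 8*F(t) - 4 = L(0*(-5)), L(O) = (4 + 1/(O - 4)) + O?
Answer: 102921025/1024 ≈ 1.0051e+5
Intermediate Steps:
D = 3*I (D = sqrt(-7 + 2*(-1)) = sqrt(-7 - 2) = sqrt(-9) = 3*I ≈ 3.0*I)
L(O) = 4 + O + 1/(-4 + O) (L(O) = (4 + 1/(-4 + O)) + O = 4 + O + 1/(-4 + O))
F(t) = 31/32 (F(t) = 1/2 + ((-15 + (0*(-5))**2)/(-4 + 0*(-5)))/8 = 1/2 + ((-15 + 0**2)/(-4 + 0))/8 = 1/2 + ((-15 + 0)/(-4))/8 = 1/2 + (-1/4*(-15))/8 = 1/2 + (1/8)*(15/4) = 1/2 + 15/32 = 31/32)
(-318 + F(D))**2 = (-318 + 31/32)**2 = (-10145/32)**2 = 102921025/1024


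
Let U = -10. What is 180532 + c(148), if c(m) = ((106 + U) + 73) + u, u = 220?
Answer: 180921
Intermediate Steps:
c(m) = 389 (c(m) = ((106 - 10) + 73) + 220 = (96 + 73) + 220 = 169 + 220 = 389)
180532 + c(148) = 180532 + 389 = 180921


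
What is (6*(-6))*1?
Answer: -36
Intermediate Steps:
(6*(-6))*1 = -36*1 = -36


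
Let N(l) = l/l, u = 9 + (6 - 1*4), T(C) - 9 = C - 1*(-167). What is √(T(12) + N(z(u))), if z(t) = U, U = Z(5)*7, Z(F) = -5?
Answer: 3*√21 ≈ 13.748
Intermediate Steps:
T(C) = 176 + C (T(C) = 9 + (C - 1*(-167)) = 9 + (C + 167) = 9 + (167 + C) = 176 + C)
u = 11 (u = 9 + (6 - 4) = 9 + 2 = 11)
U = -35 (U = -5*7 = -35)
z(t) = -35
N(l) = 1
√(T(12) + N(z(u))) = √((176 + 12) + 1) = √(188 + 1) = √189 = 3*√21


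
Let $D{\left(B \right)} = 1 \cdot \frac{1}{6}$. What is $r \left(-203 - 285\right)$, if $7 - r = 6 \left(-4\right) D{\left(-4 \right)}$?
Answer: $-5368$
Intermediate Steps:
$D{\left(B \right)} = \frac{1}{6}$ ($D{\left(B \right)} = 1 \cdot \frac{1}{6} = \frac{1}{6}$)
$r = 11$ ($r = 7 - 6 \left(-4\right) \frac{1}{6} = 7 - \left(-24\right) \frac{1}{6} = 7 - -4 = 7 + 4 = 11$)
$r \left(-203 - 285\right) = 11 \left(-203 - 285\right) = 11 \left(-488\right) = -5368$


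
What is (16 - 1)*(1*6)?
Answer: 90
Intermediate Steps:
(16 - 1)*(1*6) = 15*6 = 90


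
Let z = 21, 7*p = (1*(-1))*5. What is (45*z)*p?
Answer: -675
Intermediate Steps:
p = -5/7 (p = ((1*(-1))*5)/7 = (-1*5)/7 = (⅐)*(-5) = -5/7 ≈ -0.71429)
(45*z)*p = (45*21)*(-5/7) = 945*(-5/7) = -675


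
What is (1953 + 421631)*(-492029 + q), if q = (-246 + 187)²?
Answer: -206941116032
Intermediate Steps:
q = 3481 (q = (-59)² = 3481)
(1953 + 421631)*(-492029 + q) = (1953 + 421631)*(-492029 + 3481) = 423584*(-488548) = -206941116032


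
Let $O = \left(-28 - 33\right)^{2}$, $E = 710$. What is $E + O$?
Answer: $4431$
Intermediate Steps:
$O = 3721$ ($O = \left(-61\right)^{2} = 3721$)
$E + O = 710 + 3721 = 4431$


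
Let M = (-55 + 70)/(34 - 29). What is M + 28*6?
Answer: 171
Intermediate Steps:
M = 3 (M = 15/5 = 15*(⅕) = 3)
M + 28*6 = 3 + 28*6 = 3 + 168 = 171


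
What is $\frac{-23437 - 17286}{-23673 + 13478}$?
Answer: $\frac{40723}{10195} \approx 3.9944$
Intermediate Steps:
$\frac{-23437 - 17286}{-23673 + 13478} = - \frac{40723}{-10195} = \left(-40723\right) \left(- \frac{1}{10195}\right) = \frac{40723}{10195}$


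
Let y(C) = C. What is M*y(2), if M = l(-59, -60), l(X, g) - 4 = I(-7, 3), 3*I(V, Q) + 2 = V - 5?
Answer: -4/3 ≈ -1.3333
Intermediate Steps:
I(V, Q) = -7/3 + V/3 (I(V, Q) = -2/3 + (V - 5)/3 = -2/3 + (-5 + V)/3 = -2/3 + (-5/3 + V/3) = -7/3 + V/3)
l(X, g) = -2/3 (l(X, g) = 4 + (-7/3 + (1/3)*(-7)) = 4 + (-7/3 - 7/3) = 4 - 14/3 = -2/3)
M = -2/3 ≈ -0.66667
M*y(2) = -2/3*2 = -4/3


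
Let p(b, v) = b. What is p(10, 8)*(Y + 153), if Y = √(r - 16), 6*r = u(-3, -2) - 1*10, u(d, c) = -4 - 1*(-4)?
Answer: 1530 + 10*I*√159/3 ≈ 1530.0 + 42.032*I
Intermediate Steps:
u(d, c) = 0 (u(d, c) = -4 + 4 = 0)
r = -5/3 (r = (0 - 1*10)/6 = (0 - 10)/6 = (⅙)*(-10) = -5/3 ≈ -1.6667)
Y = I*√159/3 (Y = √(-5/3 - 16) = √(-53/3) = I*√159/3 ≈ 4.2032*I)
p(10, 8)*(Y + 153) = 10*(I*√159/3 + 153) = 10*(153 + I*√159/3) = 1530 + 10*I*√159/3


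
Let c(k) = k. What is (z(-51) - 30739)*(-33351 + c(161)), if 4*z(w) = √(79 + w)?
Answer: 1020227410 - 16595*√7 ≈ 1.0202e+9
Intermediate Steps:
z(w) = √(79 + w)/4
(z(-51) - 30739)*(-33351 + c(161)) = (√(79 - 51)/4 - 30739)*(-33351 + 161) = (√28/4 - 30739)*(-33190) = ((2*√7)/4 - 30739)*(-33190) = (√7/2 - 30739)*(-33190) = (-30739 + √7/2)*(-33190) = 1020227410 - 16595*√7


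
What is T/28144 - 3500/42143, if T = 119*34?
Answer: 36003289/593036296 ≈ 0.060710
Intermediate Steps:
T = 4046
T/28144 - 3500/42143 = 4046/28144 - 3500/42143 = 4046*(1/28144) - 3500*1/42143 = 2023/14072 - 3500/42143 = 36003289/593036296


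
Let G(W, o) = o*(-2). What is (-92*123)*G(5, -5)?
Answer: -113160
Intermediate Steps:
G(W, o) = -2*o
(-92*123)*G(5, -5) = (-92*123)*(-2*(-5)) = -11316*10 = -113160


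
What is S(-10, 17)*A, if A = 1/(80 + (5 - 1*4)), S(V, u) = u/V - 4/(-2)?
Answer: 1/270 ≈ 0.0037037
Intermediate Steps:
S(V, u) = 2 + u/V (S(V, u) = u/V - 4*(-½) = u/V + 2 = 2 + u/V)
A = 1/81 (A = 1/(80 + (5 - 4)) = 1/(80 + 1) = 1/81 ≈ 0.012346)
S(-10, 17)*A = (2 + 17/(-10))*(1/81) = (2 + 17*(-⅒))*(1/81) = (2 - 17/10)*(1/81) = (3/10)*(1/81) = 1/270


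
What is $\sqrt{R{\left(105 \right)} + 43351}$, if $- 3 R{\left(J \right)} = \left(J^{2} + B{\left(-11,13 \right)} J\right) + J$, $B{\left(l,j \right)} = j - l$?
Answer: $\sqrt{38801} \approx 196.98$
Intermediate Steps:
$R{\left(J \right)} = - \frac{25 J}{3} - \frac{J^{2}}{3}$ ($R{\left(J \right)} = - \frac{\left(J^{2} + \left(13 - -11\right) J\right) + J}{3} = - \frac{\left(J^{2} + \left(13 + 11\right) J\right) + J}{3} = - \frac{\left(J^{2} + 24 J\right) + J}{3} = - \frac{J^{2} + 25 J}{3} = - \frac{25 J}{3} - \frac{J^{2}}{3}$)
$\sqrt{R{\left(105 \right)} + 43351} = \sqrt{\left(- \frac{1}{3}\right) 105 \left(25 + 105\right) + 43351} = \sqrt{\left(- \frac{1}{3}\right) 105 \cdot 130 + 43351} = \sqrt{-4550 + 43351} = \sqrt{38801}$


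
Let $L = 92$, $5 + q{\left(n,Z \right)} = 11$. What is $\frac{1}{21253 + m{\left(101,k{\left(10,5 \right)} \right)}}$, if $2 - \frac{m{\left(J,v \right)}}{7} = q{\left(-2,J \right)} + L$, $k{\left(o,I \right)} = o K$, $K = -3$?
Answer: $\frac{1}{20581} \approx 4.8588 \cdot 10^{-5}$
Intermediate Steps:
$k{\left(o,I \right)} = - 3 o$ ($k{\left(o,I \right)} = o \left(-3\right) = - 3 o$)
$q{\left(n,Z \right)} = 6$ ($q{\left(n,Z \right)} = -5 + 11 = 6$)
$m{\left(J,v \right)} = -672$ ($m{\left(J,v \right)} = 14 - 7 \left(6 + 92\right) = 14 - 686 = -672$)
$\frac{1}{21253 + m{\left(101,k{\left(10,5 \right)} \right)}} = \frac{1}{21253 - 672} = \frac{1}{20581}$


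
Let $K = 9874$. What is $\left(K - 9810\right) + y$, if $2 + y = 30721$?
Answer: $30783$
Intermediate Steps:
$y = 30719$ ($y = -2 + 30721 = 30719$)
$\left(K - 9810\right) + y = \left(9874 - 9810\right) + 30719 = 64 + 30719 = 30783$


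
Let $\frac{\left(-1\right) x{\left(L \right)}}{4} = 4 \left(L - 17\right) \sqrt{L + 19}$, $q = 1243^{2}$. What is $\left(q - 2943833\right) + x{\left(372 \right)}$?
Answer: $-1398784 - 5680 \sqrt{391} \approx -1.5111 \cdot 10^{6}$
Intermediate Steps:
$q = 1545049$
$x{\left(L \right)} = - 4 \sqrt{19 + L} \left(-68 + 4 L\right)$ ($x{\left(L \right)} = - 4 \cdot 4 \left(L - 17\right) \sqrt{L + 19} = - 4 \cdot 4 \left(-17 + L\right) \sqrt{19 + L} = - 4 \left(-68 + 4 L\right) \sqrt{19 + L} = - 4 \sqrt{19 + L} \left(-68 + 4 L\right)$)
$\left(q - 2943833\right) + x{\left(372 \right)} = \left(1545049 - 2943833\right) + 16 \sqrt{19 + 372} \left(17 - 372\right) = -1398784 + 16 \sqrt{391} \left(17 - 372\right) = -1398784 + 16 \sqrt{391} \left(-355\right) = -1398784 - 5680 \sqrt{391}$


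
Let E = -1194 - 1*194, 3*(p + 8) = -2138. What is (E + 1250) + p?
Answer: -2576/3 ≈ -858.67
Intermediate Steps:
p = -2162/3 (p = -8 + (⅓)*(-2138) = -8 - 2138/3 = -2162/3 ≈ -720.67)
E = -1388 (E = -1194 - 194 = -1388)
(E + 1250) + p = (-1388 + 1250) - 2162/3 = -138 - 2162/3 = -2576/3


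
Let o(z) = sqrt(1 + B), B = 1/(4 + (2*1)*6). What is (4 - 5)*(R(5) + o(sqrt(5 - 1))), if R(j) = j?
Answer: -5 - sqrt(17)/4 ≈ -6.0308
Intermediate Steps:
B = 1/16 (B = 1/(4 + 2*6) = 1/(4 + 12) = 1/16 ≈ 0.062500)
o(z) = sqrt(17)/4 (o(z) = sqrt(1 + 1/16) = sqrt(17/16) = sqrt(17)/4)
(4 - 5)*(R(5) + o(sqrt(5 - 1))) = (4 - 5)*(5 + sqrt(17)/4) = -(5 + sqrt(17)/4) = -5 - sqrt(17)/4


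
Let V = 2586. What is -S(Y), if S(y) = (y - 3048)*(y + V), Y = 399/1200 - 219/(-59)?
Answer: 4391061578480591/556960000 ≈ 7.8840e+6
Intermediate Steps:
Y = 95447/23600 (Y = 399*(1/1200) - 219*(-1/59) = 133/400 + 219/59 = 95447/23600 ≈ 4.0444)
S(y) = (-3048 + y)*(2586 + y) (S(y) = (y - 3048)*(y + 2586) = (-3048 + y)*(2586 + y))
-S(Y) = -(-7882128 + (95447/23600)² - 462*95447/23600) = -(-7882128 + 9110129809/556960000 - 22048257/11800) = -1*(-4391061578480591/556960000) = 4391061578480591/556960000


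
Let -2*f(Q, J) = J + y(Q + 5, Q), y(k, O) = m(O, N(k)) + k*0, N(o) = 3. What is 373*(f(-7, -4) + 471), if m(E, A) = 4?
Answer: 175683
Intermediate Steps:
y(k, O) = 4 (y(k, O) = 4 + k*0 = 4 + 0 = 4)
f(Q, J) = -2 - J/2 (f(Q, J) = -(J + 4)/2 = -(4 + J)/2 = -2 - J/2)
373*(f(-7, -4) + 471) = 373*((-2 - ½*(-4)) + 471) = 373*((-2 + 2) + 471) = 373*(0 + 471) = 373*471 = 175683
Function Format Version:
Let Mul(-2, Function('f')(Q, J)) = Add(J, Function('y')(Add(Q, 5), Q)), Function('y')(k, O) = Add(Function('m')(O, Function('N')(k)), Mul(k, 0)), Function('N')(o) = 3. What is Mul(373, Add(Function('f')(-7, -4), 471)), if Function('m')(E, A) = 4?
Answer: 175683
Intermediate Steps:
Function('y')(k, O) = 4 (Function('y')(k, O) = Add(4, Mul(k, 0)) = Add(4, 0) = 4)
Function('f')(Q, J) = Add(-2, Mul(Rational(-1, 2), J)) (Function('f')(Q, J) = Mul(Rational(-1, 2), Add(J, 4)) = Mul(Rational(-1, 2), Add(4, J)) = Add(-2, Mul(Rational(-1, 2), J)))
Mul(373, Add(Function('f')(-7, -4), 471)) = Mul(373, Add(Add(-2, Mul(Rational(-1, 2), -4)), 471)) = Mul(373, Add(Add(-2, 2), 471)) = Mul(373, Add(0, 471)) = Mul(373, 471) = 175683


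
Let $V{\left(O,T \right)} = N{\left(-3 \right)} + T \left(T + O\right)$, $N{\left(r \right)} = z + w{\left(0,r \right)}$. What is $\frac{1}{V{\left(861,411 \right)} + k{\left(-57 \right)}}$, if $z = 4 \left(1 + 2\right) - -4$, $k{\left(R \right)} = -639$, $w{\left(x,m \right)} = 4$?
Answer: $\frac{1}{522173} \approx 1.9151 \cdot 10^{-6}$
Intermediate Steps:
$z = 16$ ($z = 4 \cdot 3 + 4 = 12 + 4 = 16$)
$N{\left(r \right)} = 20$ ($N{\left(r \right)} = 16 + 4 = 20$)
$V{\left(O,T \right)} = 20 + T \left(O + T\right)$ ($V{\left(O,T \right)} = 20 + T \left(T + O\right) = 20 + T \left(O + T\right)$)
$\frac{1}{V{\left(861,411 \right)} + k{\left(-57 \right)}} = \frac{1}{\left(20 + 411^{2} + 861 \cdot 411\right) - 639} = \frac{1}{\left(20 + 168921 + 353871\right) - 639} = \frac{1}{522812 - 639} = \frac{1}{522173}$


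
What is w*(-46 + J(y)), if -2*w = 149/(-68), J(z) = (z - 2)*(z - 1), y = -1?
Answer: -745/17 ≈ -43.824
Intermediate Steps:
J(z) = (-1 + z)*(-2 + z) (J(z) = (-2 + z)*(-1 + z) = (-1 + z)*(-2 + z))
w = 149/136 (w = -149/(2*(-68)) = -149*(-1)/(2*68) = -½*(-149/68) = 149/136 ≈ 1.0956)
w*(-46 + J(y)) = 149*(-46 + (2 + (-1)² - 3*(-1)))/136 = 149*(-46 + (2 + 1 + 3))/136 = 149*(-46 + 6)/136 = (149/136)*(-40) = -745/17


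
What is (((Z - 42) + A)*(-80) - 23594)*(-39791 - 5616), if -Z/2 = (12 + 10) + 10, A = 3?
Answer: 697179078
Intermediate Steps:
Z = -64 (Z = -2*((12 + 10) + 10) = -2*(22 + 10) = -2*32 = -64)
(((Z - 42) + A)*(-80) - 23594)*(-39791 - 5616) = (((-64 - 42) + 3)*(-80) - 23594)*(-39791 - 5616) = ((-106 + 3)*(-80) - 23594)*(-45407) = (-103*(-80) - 23594)*(-45407) = (8240 - 23594)*(-45407) = -15354*(-45407) = 697179078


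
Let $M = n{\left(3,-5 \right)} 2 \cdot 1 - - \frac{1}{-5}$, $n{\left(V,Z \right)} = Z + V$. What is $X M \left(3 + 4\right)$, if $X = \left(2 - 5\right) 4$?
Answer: $\frac{1764}{5} \approx 352.8$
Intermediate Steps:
$n{\left(V,Z \right)} = V + Z$
$X = -12$ ($X = \left(-3\right) 4 = -12$)
$M = - \frac{21}{5}$ ($M = \left(3 - 5\right) 2 \cdot 1 - - \frac{1}{-5} = \left(-2\right) 2 \cdot 1 - \left(-1\right) \left(- \frac{1}{5}\right) = \left(-4\right) 1 - \frac{1}{5} = -4 - \frac{1}{5} = - \frac{21}{5} \approx -4.2$)
$X M \left(3 + 4\right) = \left(-12\right) \left(- \frac{21}{5}\right) \left(3 + 4\right) = \frac{252}{5} \cdot 7 = \frac{1764}{5}$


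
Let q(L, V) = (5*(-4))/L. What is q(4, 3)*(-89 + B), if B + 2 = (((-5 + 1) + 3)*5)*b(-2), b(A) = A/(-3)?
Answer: 1415/3 ≈ 471.67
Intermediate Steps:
b(A) = -A/3 (b(A) = A*(-1/3) = -A/3)
q(L, V) = -20/L
B = -16/3 (B = -2 + (((-5 + 1) + 3)*5)*(-1/3*(-2)) = -2 + ((-4 + 3)*5)*(2/3) = -2 - 1*5*(2/3) = -2 - 5*2/3 = -2 - 10/3 = -16/3 ≈ -5.3333)
q(4, 3)*(-89 + B) = (-20/4)*(-89 - 16/3) = -20*1/4*(-283/3) = -5*(-283/3) = 1415/3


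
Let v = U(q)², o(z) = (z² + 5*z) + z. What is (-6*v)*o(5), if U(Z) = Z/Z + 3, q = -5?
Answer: -5280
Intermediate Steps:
o(z) = z² + 6*z
U(Z) = 4 (U(Z) = 1 + 3 = 4)
v = 16 (v = 4² = 16)
(-6*v)*o(5) = (-6*16)*(5*(6 + 5)) = -480*11 = -96*55 = -5280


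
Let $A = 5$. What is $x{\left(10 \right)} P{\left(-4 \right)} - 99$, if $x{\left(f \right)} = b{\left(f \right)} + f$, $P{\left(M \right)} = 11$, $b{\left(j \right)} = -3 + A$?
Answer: $33$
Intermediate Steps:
$b{\left(j \right)} = 2$ ($b{\left(j \right)} = -3 + 5 = 2$)
$x{\left(f \right)} = 2 + f$
$x{\left(10 \right)} P{\left(-4 \right)} - 99 = \left(2 + 10\right) 11 - 99 = 12 \cdot 11 - 99 = 132 - 99 = 33$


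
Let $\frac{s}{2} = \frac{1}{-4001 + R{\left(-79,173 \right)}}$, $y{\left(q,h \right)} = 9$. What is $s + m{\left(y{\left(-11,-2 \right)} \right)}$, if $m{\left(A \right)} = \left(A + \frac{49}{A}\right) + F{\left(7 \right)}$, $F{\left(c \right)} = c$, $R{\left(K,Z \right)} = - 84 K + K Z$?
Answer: $\frac{1064579}{49644} \approx 21.444$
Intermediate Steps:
$s = - \frac{1}{5516}$ ($s = \frac{2}{-4001 - 79 \left(-84 + 173\right)} = \frac{2}{-4001 - 7031} = \frac{2}{-11032} = 2 \left(- \frac{1}{11032}\right) = - \frac{1}{5516} \approx -0.00018129$)
$m{\left(A \right)} = 7 + A + \frac{49}{A}$ ($m{\left(A \right)} = \left(A + \frac{49}{A}\right) + 7 = 7 + A + \frac{49}{A}$)
$s + m{\left(y{\left(-11,-2 \right)} \right)} = - \frac{1}{5516} + \left(7 + 9 + \frac{49}{9}\right) = - \frac{1}{5516} + \frac{193}{9} = \frac{1064579}{49644}$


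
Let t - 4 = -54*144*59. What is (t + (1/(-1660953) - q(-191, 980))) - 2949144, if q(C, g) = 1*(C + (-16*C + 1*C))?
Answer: -5664842979895/1660953 ≈ -3.4106e+6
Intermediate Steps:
q(C, g) = -14*C (q(C, g) = 1*(C + (-16*C + C)) = 1*(C - 15*C) = 1*(-14*C) = -14*C)
t = -458780 (t = 4 - 54*144*59 = 4 - 7776*59 = 4 - 458784 = -458780)
(t + (1/(-1660953) - q(-191, 980))) - 2949144 = (-458780 + (1/(-1660953) - (-14)*(-191))) - 2949144 = (-458780 + (-1/1660953 - 1*2674)) - 2949144 = (-458780 + (-1/1660953 - 2674)) - 2949144 = (-458780 - 4441388323/1660953) - 2949144 = -766453405663/1660953 - 2949144 = -5664842979895/1660953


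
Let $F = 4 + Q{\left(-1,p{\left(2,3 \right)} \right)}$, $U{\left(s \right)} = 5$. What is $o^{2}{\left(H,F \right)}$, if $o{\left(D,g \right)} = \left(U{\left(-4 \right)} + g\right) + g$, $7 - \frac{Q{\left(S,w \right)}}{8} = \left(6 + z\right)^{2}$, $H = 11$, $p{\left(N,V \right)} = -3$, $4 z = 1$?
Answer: $250000$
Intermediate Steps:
$z = \frac{1}{4}$ ($z = \frac{1}{4} \cdot 1 = \frac{1}{4} \approx 0.25$)
$Q{\left(S,w \right)} = - \frac{513}{2}$ ($Q{\left(S,w \right)} = 56 - 8 \left(6 + \frac{1}{4}\right)^{2} = 56 - 8 \left(\frac{25}{4}\right)^{2} = 56 - \frac{625}{2} = - \frac{513}{2}$)
$F = - \frac{505}{2}$ ($F = 4 - \frac{513}{2} = - \frac{505}{2} \approx -252.5$)
$o{\left(D,g \right)} = 5 + 2 g$ ($o{\left(D,g \right)} = \left(5 + g\right) + g = 5 + 2 g$)
$o^{2}{\left(H,F \right)} = \left(5 + 2 \left(- \frac{505}{2}\right)\right)^{2} = \left(5 - 505\right)^{2} = \left(-500\right)^{2} = 250000$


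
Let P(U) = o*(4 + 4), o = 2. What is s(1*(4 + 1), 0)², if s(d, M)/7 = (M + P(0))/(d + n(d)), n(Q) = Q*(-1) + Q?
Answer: 12544/25 ≈ 501.76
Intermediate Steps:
n(Q) = 0 (n(Q) = -Q + Q = 0)
P(U) = 16 (P(U) = 2*(4 + 4) = 2*8 = 16)
s(d, M) = 7*(16 + M)/d (s(d, M) = 7*((M + 16)/(d + 0)) = 7*((16 + M)/d) = 7*(16 + M)/d)
s(1*(4 + 1), 0)² = (7*(16 + 0)/((1*(4 + 1))))² = (7*16/(1*5))² = (7*16/5)² = (7*(⅕)*16)² = (112/5)² = 12544/25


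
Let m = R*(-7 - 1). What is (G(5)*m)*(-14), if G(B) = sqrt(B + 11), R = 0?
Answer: 0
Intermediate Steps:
G(B) = sqrt(11 + B)
m = 0 (m = 0*(-7 - 1) = 0*(-8) = 0)
(G(5)*m)*(-14) = (sqrt(11 + 5)*0)*(-14) = (sqrt(16)*0)*(-14) = (4*0)*(-14) = 0*(-14) = 0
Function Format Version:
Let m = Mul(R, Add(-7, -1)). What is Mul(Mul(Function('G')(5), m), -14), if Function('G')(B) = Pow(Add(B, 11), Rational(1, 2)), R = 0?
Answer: 0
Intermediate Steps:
Function('G')(B) = Pow(Add(11, B), Rational(1, 2))
m = 0 (m = Mul(0, Add(-7, -1)) = Mul(0, -8) = 0)
Mul(Mul(Function('G')(5), m), -14) = Mul(Mul(Pow(Add(11, 5), Rational(1, 2)), 0), -14) = Mul(Mul(Pow(16, Rational(1, 2)), 0), -14) = Mul(Mul(4, 0), -14) = Mul(0, -14) = 0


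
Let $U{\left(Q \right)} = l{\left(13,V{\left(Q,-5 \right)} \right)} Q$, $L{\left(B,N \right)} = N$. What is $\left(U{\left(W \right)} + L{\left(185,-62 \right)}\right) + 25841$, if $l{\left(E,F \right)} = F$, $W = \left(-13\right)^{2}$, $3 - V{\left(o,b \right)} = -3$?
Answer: $26793$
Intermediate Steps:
$V{\left(o,b \right)} = 6$ ($V{\left(o,b \right)} = 3 - -3 = 3 + 3 = 6$)
$W = 169$
$U{\left(Q \right)} = 6 Q$
$\left(U{\left(W \right)} + L{\left(185,-62 \right)}\right) + 25841 = \left(6 \cdot 169 - 62\right) + 25841 = \left(1014 - 62\right) + 25841 = 952 + 25841 = 26793$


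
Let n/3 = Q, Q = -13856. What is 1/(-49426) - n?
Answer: 2054539967/49426 ≈ 41568.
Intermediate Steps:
n = -41568 (n = 3*(-13856) = -41568)
1/(-49426) - n = 1/(-49426) - 1*(-41568) = -1/49426 + 41568 = 2054539967/49426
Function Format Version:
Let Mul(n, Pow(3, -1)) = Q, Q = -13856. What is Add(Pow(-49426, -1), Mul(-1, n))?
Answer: Rational(2054539967, 49426) ≈ 41568.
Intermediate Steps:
n = -41568 (n = Mul(3, -13856) = -41568)
Add(Pow(-49426, -1), Mul(-1, n)) = Add(Pow(-49426, -1), Mul(-1, -41568)) = Add(Rational(-1, 49426), 41568) = Rational(2054539967, 49426)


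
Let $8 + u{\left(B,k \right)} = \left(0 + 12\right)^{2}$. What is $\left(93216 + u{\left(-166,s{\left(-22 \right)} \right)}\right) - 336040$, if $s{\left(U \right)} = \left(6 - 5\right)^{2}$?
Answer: $-242688$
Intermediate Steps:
$s{\left(U \right)} = 1$ ($s{\left(U \right)} = 1^{2} = 1$)
$u{\left(B,k \right)} = 136$ ($u{\left(B,k \right)} = -8 + \left(0 + 12\right)^{2} = -8 + 12^{2} = -8 + 144 = 136$)
$\left(93216 + u{\left(-166,s{\left(-22 \right)} \right)}\right) - 336040 = \left(93216 + 136\right) - 336040 = 93352 - 336040 = -242688$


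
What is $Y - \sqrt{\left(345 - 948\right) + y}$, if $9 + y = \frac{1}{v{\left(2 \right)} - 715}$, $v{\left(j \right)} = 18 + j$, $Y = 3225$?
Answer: $3225 - \frac{i \sqrt{295611995}}{695} \approx 3225.0 - 24.739 i$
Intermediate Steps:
$y = - \frac{6256}{695}$ ($y = -9 + \frac{1}{\left(18 + 2\right) - 715} = -9 + \frac{1}{20 - 715} = -9 + \frac{1}{-695} = -9 - \frac{1}{695} = - \frac{6256}{695} \approx -9.0014$)
$Y - \sqrt{\left(345 - 948\right) + y} = 3225 - \sqrt{\left(345 - 948\right) - \frac{6256}{695}} = 3225 - \sqrt{-603 - \frac{6256}{695}} = 3225 - \sqrt{- \frac{425341}{695}} = 3225 - \frac{i \sqrt{295611995}}{695}$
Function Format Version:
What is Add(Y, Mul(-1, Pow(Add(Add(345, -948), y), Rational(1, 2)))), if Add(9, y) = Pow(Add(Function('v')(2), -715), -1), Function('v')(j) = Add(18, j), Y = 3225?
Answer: Add(3225, Mul(Rational(-1, 695), I, Pow(295611995, Rational(1, 2)))) ≈ Add(3225.0, Mul(-24.739, I))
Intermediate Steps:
y = Rational(-6256, 695) (y = Add(-9, Pow(Add(Add(18, 2), -715), -1)) = Add(-9, Pow(Add(20, -715), -1)) = Add(-9, Pow(-695, -1)) = Add(-9, Rational(-1, 695)) = Rational(-6256, 695) ≈ -9.0014)
Add(Y, Mul(-1, Pow(Add(Add(345, -948), y), Rational(1, 2)))) = Add(3225, Mul(-1, Pow(Add(Add(345, -948), Rational(-6256, 695)), Rational(1, 2)))) = Add(3225, Mul(-1, Pow(Add(-603, Rational(-6256, 695)), Rational(1, 2)))) = Add(3225, Mul(-1, Pow(Rational(-425341, 695), Rational(1, 2)))) = Add(3225, Mul(-1, Mul(Rational(1, 695), I, Pow(295611995, Rational(1, 2))))) = Add(3225, Mul(Rational(-1, 695), I, Pow(295611995, Rational(1, 2))))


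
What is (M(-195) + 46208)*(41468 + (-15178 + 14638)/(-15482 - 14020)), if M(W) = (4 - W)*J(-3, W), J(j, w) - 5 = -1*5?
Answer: 3140576717056/1639 ≈ 1.9162e+9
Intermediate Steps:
J(j, w) = 0 (J(j, w) = 5 - 1*5 = 5 - 5 = 0)
M(W) = 0 (M(W) = (4 - W)*0 = 0)
(M(-195) + 46208)*(41468 + (-15178 + 14638)/(-15482 - 14020)) = (0 + 46208)*(41468 + (-15178 + 14638)/(-15482 - 14020)) = 46208*(41468 - 540/(-29502)) = 46208*(41468 - 540*(-1/29502)) = 46208*(41468 + 30/1639) = 46208*(67966082/1639) = 3140576717056/1639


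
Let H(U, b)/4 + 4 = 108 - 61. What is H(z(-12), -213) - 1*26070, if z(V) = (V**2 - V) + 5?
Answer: -25898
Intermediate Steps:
z(V) = 5 + V**2 - V
H(U, b) = 172 (H(U, b) = -16 + 4*(108 - 61) = -16 + 4*47 = -16 + 188 = 172)
H(z(-12), -213) - 1*26070 = 172 - 1*26070 = 172 - 26070 = -25898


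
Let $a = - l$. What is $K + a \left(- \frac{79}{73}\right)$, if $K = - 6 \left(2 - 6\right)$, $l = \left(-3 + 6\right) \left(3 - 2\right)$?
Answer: $\frac{1989}{73} \approx 27.247$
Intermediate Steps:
$l = 3$ ($l = 3 \cdot 1 = 3$)
$K = 24$ ($K = \left(-6\right) \left(-4\right) = 24$)
$a = -3$ ($a = \left(-1\right) 3 = -3$)
$K + a \left(- \frac{79}{73}\right) = 24 - 3 \left(- \frac{79}{73}\right) = 24 - 3 \left(\left(-79\right) \frac{1}{73}\right) = 24 - - \frac{237}{73} = 24 + \frac{237}{73} = \frac{1989}{73}$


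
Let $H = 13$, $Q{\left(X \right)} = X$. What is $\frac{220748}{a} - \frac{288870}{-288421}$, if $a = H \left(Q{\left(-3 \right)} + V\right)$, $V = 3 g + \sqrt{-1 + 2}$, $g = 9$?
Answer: $\frac{63762241658}{93736825} \approx 680.23$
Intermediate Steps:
$V = 28$ ($V = 3 \cdot 9 + \sqrt{-1 + 2} = 27 + \sqrt{1} = 27 + 1 = 28$)
$a = 325$ ($a = 13 \left(-3 + 28\right) = 13 \cdot 25 = 325$)
$\frac{220748}{a} - \frac{288870}{-288421} = \frac{220748}{325} - \frac{288870}{-288421} = 220748 \cdot \frac{1}{325} - - \frac{288870}{288421} = \frac{220748}{325} + \frac{288870}{288421} = \frac{63762241658}{93736825}$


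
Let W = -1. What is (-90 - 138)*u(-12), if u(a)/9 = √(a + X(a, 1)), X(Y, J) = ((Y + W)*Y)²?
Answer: -4104*√6081 ≈ -3.2003e+5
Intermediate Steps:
X(Y, J) = Y²*(-1 + Y)² (X(Y, J) = ((Y - 1)*Y)² = ((-1 + Y)*Y)² = (Y*(-1 + Y))² = Y²*(-1 + Y)²)
u(a) = 9*√(a + a²*(-1 + a)²)
(-90 - 138)*u(-12) = (-90 - 138)*(9*√(-12*(1 - 12*(-1 - 12)²))) = -2052*√(-12*(1 - 12*(-13)²)) = -2052*√(-12*(1 - 12*169)) = -2052*√(-12*(1 - 2028)) = -2052*√(-12*(-2027)) = -2052*√24324 = -2052*2*√6081 = -4104*√6081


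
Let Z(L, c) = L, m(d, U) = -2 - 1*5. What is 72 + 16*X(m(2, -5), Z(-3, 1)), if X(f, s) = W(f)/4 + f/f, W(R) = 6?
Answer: 112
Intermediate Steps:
m(d, U) = -7 (m(d, U) = -2 - 5 = -7)
X(f, s) = 5/2 (X(f, s) = 6/4 + f/f = 6*(¼) + 1 = 3/2 + 1 = 5/2)
72 + 16*X(m(2, -5), Z(-3, 1)) = 72 + 16*(5/2) = 72 + 40 = 112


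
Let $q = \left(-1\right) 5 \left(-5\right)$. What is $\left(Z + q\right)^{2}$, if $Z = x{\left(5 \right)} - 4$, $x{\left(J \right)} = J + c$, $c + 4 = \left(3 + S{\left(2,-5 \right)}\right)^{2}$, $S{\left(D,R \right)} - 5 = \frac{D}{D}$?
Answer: $10609$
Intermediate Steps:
$S{\left(D,R \right)} = 6$ ($S{\left(D,R \right)} = 5 + \frac{D}{D} = 5 + 1 = 6$)
$c = 77$ ($c = -4 + \left(3 + 6\right)^{2} = -4 + 9^{2} = -4 + 81 = 77$)
$q = 25$ ($q = \left(-5\right) \left(-5\right) = 25$)
$x{\left(J \right)} = 77 + J$ ($x{\left(J \right)} = J + 77 = 77 + J$)
$Z = 78$ ($Z = \left(77 + 5\right) - 4 = 82 - 4 = 78$)
$\left(Z + q\right)^{2} = \left(78 + 25\right)^{2} = 103^{2} = 10609$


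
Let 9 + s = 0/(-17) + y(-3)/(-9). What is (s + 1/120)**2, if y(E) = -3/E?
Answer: 10738729/129600 ≈ 82.861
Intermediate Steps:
s = -82/9 (s = -9 + (0/(-17) - 3/(-3)/(-9)) = -9 + (0*(-1/17) - 3*(-1/3)*(-1/9)) = -9 + (0 + 1*(-1/9)) = -9 + (0 - 1/9) = -9 - 1/9 = -82/9 ≈ -9.1111)
(s + 1/120)**2 = (-82/9 + 1/120)**2 = (-3277/360)**2 = 10738729/129600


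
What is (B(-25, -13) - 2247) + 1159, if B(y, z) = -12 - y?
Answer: -1075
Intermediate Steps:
(B(-25, -13) - 2247) + 1159 = ((-12 - 1*(-25)) - 2247) + 1159 = ((-12 + 25) - 2247) + 1159 = (13 - 2247) + 1159 = -2234 + 1159 = -1075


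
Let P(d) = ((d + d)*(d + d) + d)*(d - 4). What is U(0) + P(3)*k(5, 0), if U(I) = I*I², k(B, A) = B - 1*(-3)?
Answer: -312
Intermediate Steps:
k(B, A) = 3 + B (k(B, A) = B + 3 = 3 + B)
P(d) = (-4 + d)*(d + 4*d²) (P(d) = ((2*d)*(2*d) + d)*(-4 + d) = (4*d² + d)*(-4 + d) = (d + 4*d²)*(-4 + d) = (-4 + d)*(d + 4*d²))
U(I) = I³
U(0) + P(3)*k(5, 0) = 0³ + (3*(-4 - 15*3 + 4*3²))*(3 + 5) = 0 + (3*(-4 - 45 + 4*9))*8 = 0 + (3*(-4 - 45 + 36))*8 = 0 + (3*(-13))*8 = 0 - 39*8 = 0 - 312 = -312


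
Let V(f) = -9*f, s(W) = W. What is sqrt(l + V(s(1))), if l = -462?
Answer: I*sqrt(471) ≈ 21.703*I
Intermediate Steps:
sqrt(l + V(s(1))) = sqrt(-462 - 9*1) = sqrt(-462 - 9) = sqrt(-471) = I*sqrt(471)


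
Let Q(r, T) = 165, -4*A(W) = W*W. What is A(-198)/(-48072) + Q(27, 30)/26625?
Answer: 5975189/28442600 ≈ 0.21008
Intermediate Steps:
A(W) = -W**2/4 (A(W) = -W*W/4 = -W**2/4)
A(-198)/(-48072) + Q(27, 30)/26625 = -1/4*(-198)**2/(-48072) + 165/26625 = -1/4*39204*(-1/48072) + 165*(1/26625) = -9801*(-1/48072) + 11/1775 = 3267/16024 + 11/1775 = 5975189/28442600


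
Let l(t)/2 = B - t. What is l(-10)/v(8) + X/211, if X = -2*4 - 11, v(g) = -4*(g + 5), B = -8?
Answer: -458/2743 ≈ -0.16697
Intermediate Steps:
v(g) = -20 - 4*g (v(g) = -4*(5 + g) = -20 - 4*g)
X = -19 (X = -8 - 11 = -19)
l(t) = -16 - 2*t (l(t) = 2*(-8 - t) = -16 - 2*t)
l(-10)/v(8) + X/211 = (-16 - 2*(-10))/(-20 - 4*8) - 19/211 = (-16 + 20)/(-20 - 32) - 19*1/211 = 4/(-52) - 19/211 = 4*(-1/52) - 19/211 = -1/13 - 19/211 = -458/2743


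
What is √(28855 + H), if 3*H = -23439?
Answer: 3*√2338 ≈ 145.06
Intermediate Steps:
H = -7813 (H = (⅓)*(-23439) = -7813)
√(28855 + H) = √(28855 - 7813) = √21042 = 3*√2338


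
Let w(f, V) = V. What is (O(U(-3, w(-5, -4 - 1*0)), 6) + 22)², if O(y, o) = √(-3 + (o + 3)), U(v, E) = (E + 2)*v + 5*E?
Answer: (22 + √6)² ≈ 597.78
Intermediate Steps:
U(v, E) = 5*E + v*(2 + E) (U(v, E) = (2 + E)*v + 5*E = v*(2 + E) + 5*E = 5*E + v*(2 + E))
O(y, o) = √o (O(y, o) = √(-3 + (3 + o)) = √o)
(O(U(-3, w(-5, -4 - 1*0)), 6) + 22)² = (√6 + 22)² = (22 + √6)²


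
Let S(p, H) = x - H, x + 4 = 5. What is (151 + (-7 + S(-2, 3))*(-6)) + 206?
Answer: 411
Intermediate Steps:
x = 1 (x = -4 + 5 = 1)
S(p, H) = 1 - H
(151 + (-7 + S(-2, 3))*(-6)) + 206 = (151 + (-7 + (1 - 1*3))*(-6)) + 206 = (151 + (-7 + (1 - 3))*(-6)) + 206 = (151 + (-7 - 2)*(-6)) + 206 = (151 - 9*(-6)) + 206 = (151 + 54) + 206 = 205 + 206 = 411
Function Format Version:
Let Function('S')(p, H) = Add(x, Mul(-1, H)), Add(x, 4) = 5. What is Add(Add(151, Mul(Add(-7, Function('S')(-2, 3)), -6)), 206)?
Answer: 411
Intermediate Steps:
x = 1 (x = Add(-4, 5) = 1)
Function('S')(p, H) = Add(1, Mul(-1, H))
Add(Add(151, Mul(Add(-7, Function('S')(-2, 3)), -6)), 206) = Add(Add(151, Mul(Add(-7, Add(1, Mul(-1, 3))), -6)), 206) = Add(Add(151, Mul(Add(-7, Add(1, -3)), -6)), 206) = Add(Add(151, Mul(Add(-7, -2), -6)), 206) = Add(Add(151, Mul(-9, -6)), 206) = Add(Add(151, 54), 206) = Add(205, 206) = 411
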